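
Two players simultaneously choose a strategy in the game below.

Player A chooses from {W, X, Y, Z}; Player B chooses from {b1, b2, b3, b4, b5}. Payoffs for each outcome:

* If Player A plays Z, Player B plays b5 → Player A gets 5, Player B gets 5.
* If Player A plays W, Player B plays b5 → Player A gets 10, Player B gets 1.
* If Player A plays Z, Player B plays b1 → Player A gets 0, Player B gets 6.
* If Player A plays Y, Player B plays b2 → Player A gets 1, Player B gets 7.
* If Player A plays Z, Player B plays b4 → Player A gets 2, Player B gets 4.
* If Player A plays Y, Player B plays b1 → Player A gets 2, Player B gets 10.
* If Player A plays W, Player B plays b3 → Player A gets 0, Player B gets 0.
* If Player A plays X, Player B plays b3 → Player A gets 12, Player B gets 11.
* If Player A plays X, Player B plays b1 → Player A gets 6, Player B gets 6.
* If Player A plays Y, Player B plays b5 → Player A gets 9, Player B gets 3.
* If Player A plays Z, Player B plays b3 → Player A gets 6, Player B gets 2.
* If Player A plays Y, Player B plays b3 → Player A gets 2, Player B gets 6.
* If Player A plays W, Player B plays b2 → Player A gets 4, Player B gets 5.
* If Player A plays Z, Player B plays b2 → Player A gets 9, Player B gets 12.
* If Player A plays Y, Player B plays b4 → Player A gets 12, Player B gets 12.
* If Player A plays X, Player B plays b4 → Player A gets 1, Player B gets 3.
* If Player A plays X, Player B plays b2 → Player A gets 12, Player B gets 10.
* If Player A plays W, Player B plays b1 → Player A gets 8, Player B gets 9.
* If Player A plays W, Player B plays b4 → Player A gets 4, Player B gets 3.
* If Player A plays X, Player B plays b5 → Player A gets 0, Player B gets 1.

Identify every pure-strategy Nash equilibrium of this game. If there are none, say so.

Pure-strategy Nash equilibria: (W, b1); (X, b3); (Y, b4)

For each strategy profile, look for a profitable unilateral deviation.
(W, b1): Player A gets 8, best alternative 6; Player B gets 9, best alternative 5. No profitable deviation — NE.
(W, b2): Player A can switch to X (4 → 12). Not NE.
(W, b3): Player A can switch to X (0 → 12). Not NE.
(W, b4): Player A can switch to Y (4 → 12). Not NE.
(W, b5): Player B can switch to b1 (1 → 9). Not NE.
(X, b1): Player A can switch to W (6 → 8). Not NE.
(X, b2): Player B can switch to b3 (10 → 11). Not NE.
(X, b3): Player A gets 12, best alternative 6; Player B gets 11, best alternative 10. No profitable deviation — NE.
(Y, b4): Player A gets 12, best alternative 4; Player B gets 12, best alternative 10. No profitable deviation — NE.
(The remaining 11 profiles each have a profitable deviation by the same check.)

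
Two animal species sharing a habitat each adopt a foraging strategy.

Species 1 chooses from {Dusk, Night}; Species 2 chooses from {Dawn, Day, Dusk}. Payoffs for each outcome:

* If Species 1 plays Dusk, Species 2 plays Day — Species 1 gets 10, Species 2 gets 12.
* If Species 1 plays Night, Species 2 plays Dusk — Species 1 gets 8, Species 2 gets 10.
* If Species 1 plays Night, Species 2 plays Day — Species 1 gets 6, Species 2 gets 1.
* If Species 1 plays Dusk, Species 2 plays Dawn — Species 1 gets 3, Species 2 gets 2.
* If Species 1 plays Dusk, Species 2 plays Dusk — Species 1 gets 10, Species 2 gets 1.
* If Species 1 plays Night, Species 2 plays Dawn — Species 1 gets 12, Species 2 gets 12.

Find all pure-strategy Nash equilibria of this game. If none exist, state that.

Species 1 against Dawn: payoffs 3, 12 → best response Night.
Species 1 against Day: payoffs 10, 6 → best response Dusk.
Species 1 against Dusk: payoffs 10, 8 → best response Dusk.
Species 2 against Dusk: payoffs 2, 12, 1 → best response Day.
Species 2 against Night: payoffs 12, 1, 10 → best response Dawn.
Mutual best responses: (Dusk, Day); (Night, Dawn).

(Dusk, Day), (Night, Dawn)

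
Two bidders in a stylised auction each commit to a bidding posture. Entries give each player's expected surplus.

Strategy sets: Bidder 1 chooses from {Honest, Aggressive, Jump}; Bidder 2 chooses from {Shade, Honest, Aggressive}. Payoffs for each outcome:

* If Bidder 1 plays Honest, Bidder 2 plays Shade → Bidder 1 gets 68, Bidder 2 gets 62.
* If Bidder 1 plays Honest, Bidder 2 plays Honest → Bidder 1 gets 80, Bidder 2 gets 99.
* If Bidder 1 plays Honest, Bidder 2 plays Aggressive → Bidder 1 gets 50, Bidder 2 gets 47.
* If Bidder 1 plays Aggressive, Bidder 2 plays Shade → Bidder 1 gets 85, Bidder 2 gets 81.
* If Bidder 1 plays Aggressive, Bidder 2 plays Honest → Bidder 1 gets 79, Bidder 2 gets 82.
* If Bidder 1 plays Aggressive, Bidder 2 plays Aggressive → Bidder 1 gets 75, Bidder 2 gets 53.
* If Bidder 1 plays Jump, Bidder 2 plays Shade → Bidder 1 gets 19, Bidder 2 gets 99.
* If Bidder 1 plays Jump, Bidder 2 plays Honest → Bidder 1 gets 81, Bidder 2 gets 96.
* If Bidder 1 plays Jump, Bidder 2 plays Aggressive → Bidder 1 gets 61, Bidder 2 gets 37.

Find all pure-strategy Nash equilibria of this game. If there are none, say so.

There is no pure-strategy Nash equilibrium.

Bidder 1 against Shade: payoffs 68, 85, 19 → best response Aggressive.
Bidder 1 against Honest: payoffs 80, 79, 81 → best response Jump.
Bidder 1 against Aggressive: payoffs 50, 75, 61 → best response Aggressive.
Bidder 2 against Honest: payoffs 62, 99, 47 → best response Honest.
Bidder 2 against Aggressive: payoffs 81, 82, 53 → best response Honest.
Bidder 2 against Jump: payoffs 99, 96, 37 → best response Shade.
No profile is a mutual best response for all players.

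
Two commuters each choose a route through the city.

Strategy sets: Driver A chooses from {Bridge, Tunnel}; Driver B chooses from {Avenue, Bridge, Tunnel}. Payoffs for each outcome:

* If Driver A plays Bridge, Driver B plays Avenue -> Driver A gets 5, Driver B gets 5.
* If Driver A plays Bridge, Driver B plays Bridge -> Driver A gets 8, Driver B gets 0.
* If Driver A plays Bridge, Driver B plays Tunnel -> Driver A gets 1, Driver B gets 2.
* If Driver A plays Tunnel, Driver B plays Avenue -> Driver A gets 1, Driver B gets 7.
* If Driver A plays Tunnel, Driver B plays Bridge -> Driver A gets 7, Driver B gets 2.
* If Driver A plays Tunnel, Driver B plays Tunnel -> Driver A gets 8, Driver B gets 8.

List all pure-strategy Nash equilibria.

Driver A against Avenue: payoffs 5, 1 → best response Bridge.
Driver A against Bridge: payoffs 8, 7 → best response Bridge.
Driver A against Tunnel: payoffs 1, 8 → best response Tunnel.
Driver B against Bridge: payoffs 5, 0, 2 → best response Avenue.
Driver B against Tunnel: payoffs 7, 2, 8 → best response Tunnel.
Mutual best responses: (Bridge, Avenue); (Tunnel, Tunnel).

The pure Nash equilibria are (Bridge, Avenue); (Tunnel, Tunnel).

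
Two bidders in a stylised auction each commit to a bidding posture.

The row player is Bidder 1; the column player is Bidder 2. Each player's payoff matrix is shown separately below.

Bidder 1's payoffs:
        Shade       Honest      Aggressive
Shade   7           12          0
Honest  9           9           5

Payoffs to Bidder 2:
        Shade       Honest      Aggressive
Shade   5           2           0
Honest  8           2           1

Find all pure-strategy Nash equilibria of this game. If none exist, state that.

Bidder 1 against Shade: payoffs 7, 9 → best response Honest.
Bidder 1 against Honest: payoffs 12, 9 → best response Shade.
Bidder 1 against Aggressive: payoffs 0, 5 → best response Honest.
Bidder 2 against Shade: payoffs 5, 2, 0 → best response Shade.
Bidder 2 against Honest: payoffs 8, 2, 1 → best response Shade.
Mutual best responses: (Honest, Shade).

The unique pure-strategy Nash equilibrium is (Honest, Shade).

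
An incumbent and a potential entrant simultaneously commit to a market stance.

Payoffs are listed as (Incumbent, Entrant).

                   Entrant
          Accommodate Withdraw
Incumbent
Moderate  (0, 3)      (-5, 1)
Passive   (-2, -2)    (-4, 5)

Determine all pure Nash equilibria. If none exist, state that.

Pure-strategy Nash equilibria: (Moderate, Accommodate); (Passive, Withdraw)

Mark each player's best response to every combination of opponents' strategies; a profile where every player is best-responding is a pure Nash equilibrium.
Incumbent against Accommodate: payoffs 0, -2 → best response Moderate.
Incumbent against Withdraw: payoffs -5, -4 → best response Passive.
Entrant against Moderate: payoffs 3, 1 → best response Accommodate.
Entrant against Passive: payoffs -2, 5 → best response Withdraw.
Mutual best responses: (Moderate, Accommodate); (Passive, Withdraw).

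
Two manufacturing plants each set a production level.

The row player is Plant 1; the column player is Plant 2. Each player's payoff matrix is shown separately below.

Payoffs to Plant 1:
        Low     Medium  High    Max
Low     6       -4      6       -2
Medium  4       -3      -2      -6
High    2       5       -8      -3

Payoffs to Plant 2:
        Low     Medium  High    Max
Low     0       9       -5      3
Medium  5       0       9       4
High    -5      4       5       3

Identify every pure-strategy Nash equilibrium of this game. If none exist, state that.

For each strategy profile, look for a profitable unilateral deviation.
(Low, Low): Plant 2 can switch to Medium (0 → 9). Not NE.
(Low, Medium): Plant 1 can switch to Medium (-4 → -3). Not NE.
(Low, High): Plant 2 can switch to Low (-5 → 0). Not NE.
(Low, Max): Plant 2 can switch to Medium (3 → 9). Not NE.
(Medium, Low): Plant 1 can switch to Low (4 → 6). Not NE.
(Medium, Medium): Plant 1 can switch to High (-3 → 5). Not NE.
(Medium, High): Plant 1 can switch to Low (-2 → 6). Not NE.
(Medium, Max): Plant 1 can switch to Low (-6 → -2). Not NE.
(The remaining 4 profiles each have a profitable deviation by the same check.)

This game has no pure Nash equilibrium.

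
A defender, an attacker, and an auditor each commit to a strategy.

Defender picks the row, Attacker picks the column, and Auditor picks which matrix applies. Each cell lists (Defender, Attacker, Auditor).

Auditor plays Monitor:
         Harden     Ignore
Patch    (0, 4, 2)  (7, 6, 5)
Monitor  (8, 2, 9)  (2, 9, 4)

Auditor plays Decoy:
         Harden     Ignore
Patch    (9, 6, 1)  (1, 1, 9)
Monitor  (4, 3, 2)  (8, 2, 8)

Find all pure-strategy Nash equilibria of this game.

No pure-strategy Nash equilibrium.

(Patch, Harden, Monitor): Defender can switch to Monitor (0 → 8). Not NE.
(Patch, Harden, Decoy): Auditor can switch to Monitor (1 → 2). Not NE.
(Patch, Ignore, Monitor): Auditor can switch to Decoy (5 → 9). Not NE.
(Patch, Ignore, Decoy): Defender can switch to Monitor (1 → 8). Not NE.
(Monitor, Harden, Monitor): Attacker can switch to Ignore (2 → 9). Not NE.
(Monitor, Harden, Decoy): Defender can switch to Patch (4 → 9). Not NE.
(The remaining 2 profiles each have a profitable deviation by the same check.)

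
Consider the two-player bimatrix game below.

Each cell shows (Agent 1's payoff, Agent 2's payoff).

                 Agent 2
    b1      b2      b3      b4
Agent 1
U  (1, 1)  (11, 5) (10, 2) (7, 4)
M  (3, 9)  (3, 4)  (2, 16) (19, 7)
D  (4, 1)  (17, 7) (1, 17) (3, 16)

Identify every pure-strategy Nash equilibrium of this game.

(U, b1): Agent 1 can switch to M (1 → 3). Not NE.
(U, b2): Agent 1 can switch to D (11 → 17). Not NE.
(U, b3): Agent 2 can switch to b2 (2 → 5). Not NE.
(U, b4): Agent 1 can switch to M (7 → 19). Not NE.
(M, b1): Agent 1 can switch to D (3 → 4). Not NE.
(M, b2): Agent 1 can switch to U (3 → 11). Not NE.
(M, b3): Agent 1 can switch to U (2 → 10). Not NE.
(M, b4): Agent 2 can switch to b1 (7 → 9). Not NE.
(D, b1): Agent 2 can switch to b2 (1 → 7). Not NE.
(D, b2): Agent 2 can switch to b3 (7 → 17). Not NE.
(The remaining 2 profiles each have a profitable deviation by the same check.)

This game has no pure Nash equilibrium.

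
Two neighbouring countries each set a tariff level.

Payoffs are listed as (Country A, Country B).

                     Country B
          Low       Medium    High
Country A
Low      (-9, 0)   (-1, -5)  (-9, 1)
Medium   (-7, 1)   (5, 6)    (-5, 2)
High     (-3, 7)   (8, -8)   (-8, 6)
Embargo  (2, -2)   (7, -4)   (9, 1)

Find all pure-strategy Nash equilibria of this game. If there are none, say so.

Pure NE: (Embargo, High)

For each player, find the best response to each opponent profile; mutual best responses are the pure NE.
Country A against Low: payoffs -9, -7, -3, 2 → best response Embargo.
Country A against Medium: payoffs -1, 5, 8, 7 → best response High.
Country A against High: payoffs -9, -5, -8, 9 → best response Embargo.
Country B against Low: payoffs 0, -5, 1 → best response High.
Country B against Medium: payoffs 1, 6, 2 → best response Medium.
Country B against High: payoffs 7, -8, 6 → best response Low.
Country B against Embargo: payoffs -2, -4, 1 → best response High.
Mutual best responses: (Embargo, High).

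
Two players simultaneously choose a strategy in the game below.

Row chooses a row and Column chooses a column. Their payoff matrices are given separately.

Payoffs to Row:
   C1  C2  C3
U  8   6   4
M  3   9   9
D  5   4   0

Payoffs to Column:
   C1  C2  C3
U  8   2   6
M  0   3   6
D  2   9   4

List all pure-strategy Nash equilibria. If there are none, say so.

The pure Nash equilibria are (U, C1); (M, C3).

Row against C1: payoffs 8, 3, 5 → best response U.
Row against C2: payoffs 6, 9, 4 → best response M.
Row against C3: payoffs 4, 9, 0 → best response M.
Column against U: payoffs 8, 2, 6 → best response C1.
Column against M: payoffs 0, 3, 6 → best response C3.
Column against D: payoffs 2, 9, 4 → best response C2.
Mutual best responses: (U, C1); (M, C3).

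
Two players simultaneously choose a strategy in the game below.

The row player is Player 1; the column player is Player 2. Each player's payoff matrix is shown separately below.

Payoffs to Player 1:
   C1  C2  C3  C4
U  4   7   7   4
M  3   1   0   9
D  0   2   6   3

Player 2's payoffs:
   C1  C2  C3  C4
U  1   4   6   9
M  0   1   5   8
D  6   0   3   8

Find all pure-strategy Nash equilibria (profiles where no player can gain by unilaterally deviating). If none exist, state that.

Mark each player's best response to every combination of opponents' strategies; a profile where every player is best-responding is a pure Nash equilibrium.
Player 1 against C1: payoffs 4, 3, 0 → best response U.
Player 1 against C2: payoffs 7, 1, 2 → best response U.
Player 1 against C3: payoffs 7, 0, 6 → best response U.
Player 1 against C4: payoffs 4, 9, 3 → best response M.
Player 2 against U: payoffs 1, 4, 6, 9 → best response C4.
Player 2 against M: payoffs 0, 1, 5, 8 → best response C4.
Player 2 against D: payoffs 6, 0, 3, 8 → best response C4.
Mutual best responses: (M, C4).

The unique pure-strategy Nash equilibrium is (M, C4).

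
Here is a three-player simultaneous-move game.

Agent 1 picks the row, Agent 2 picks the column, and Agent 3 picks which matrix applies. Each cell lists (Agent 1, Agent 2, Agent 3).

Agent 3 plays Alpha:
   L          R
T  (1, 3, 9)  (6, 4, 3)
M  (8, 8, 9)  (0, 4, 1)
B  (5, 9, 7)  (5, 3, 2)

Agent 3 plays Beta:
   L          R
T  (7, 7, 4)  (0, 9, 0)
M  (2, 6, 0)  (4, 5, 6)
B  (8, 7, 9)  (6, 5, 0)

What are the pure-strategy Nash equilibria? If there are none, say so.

The pure Nash equilibria are (T, R, Alpha); (M, L, Alpha); (B, L, Beta).

(T, L, Alpha): Agent 1 can switch to M (1 → 8). Not NE.
(T, L, Beta): Agent 1 can switch to B (7 → 8). Not NE.
(T, R, Alpha): Agent 1 gets 6, best alternative 5; Agent 2 gets 4, best alternative 3; Agent 3 gets 3, best alternative 0. No profitable deviation — NE.
(T, R, Beta): Agent 1 can switch to M (0 → 4). Not NE.
(M, L, Alpha): Agent 1 gets 8, best alternative 5; Agent 2 gets 8, best alternative 4; Agent 3 gets 9, best alternative 0. No profitable deviation — NE.
(M, L, Beta): Agent 1 can switch to T (2 → 7). Not NE.
(M, R, Alpha): Agent 1 can switch to T (0 → 6). Not NE.
(M, R, Beta): Agent 1 can switch to B (4 → 6). Not NE.
(B, L, Alpha): Agent 1 can switch to M (5 → 8). Not NE.
(B, L, Beta): Agent 1 gets 8, best alternative 7; Agent 2 gets 7, best alternative 5; Agent 3 gets 9, best alternative 7. No profitable deviation — NE.
(B, R, Alpha): Agent 1 can switch to T (5 → 6). Not NE.
(The remaining 1 profile has a profitable deviation by the same check.)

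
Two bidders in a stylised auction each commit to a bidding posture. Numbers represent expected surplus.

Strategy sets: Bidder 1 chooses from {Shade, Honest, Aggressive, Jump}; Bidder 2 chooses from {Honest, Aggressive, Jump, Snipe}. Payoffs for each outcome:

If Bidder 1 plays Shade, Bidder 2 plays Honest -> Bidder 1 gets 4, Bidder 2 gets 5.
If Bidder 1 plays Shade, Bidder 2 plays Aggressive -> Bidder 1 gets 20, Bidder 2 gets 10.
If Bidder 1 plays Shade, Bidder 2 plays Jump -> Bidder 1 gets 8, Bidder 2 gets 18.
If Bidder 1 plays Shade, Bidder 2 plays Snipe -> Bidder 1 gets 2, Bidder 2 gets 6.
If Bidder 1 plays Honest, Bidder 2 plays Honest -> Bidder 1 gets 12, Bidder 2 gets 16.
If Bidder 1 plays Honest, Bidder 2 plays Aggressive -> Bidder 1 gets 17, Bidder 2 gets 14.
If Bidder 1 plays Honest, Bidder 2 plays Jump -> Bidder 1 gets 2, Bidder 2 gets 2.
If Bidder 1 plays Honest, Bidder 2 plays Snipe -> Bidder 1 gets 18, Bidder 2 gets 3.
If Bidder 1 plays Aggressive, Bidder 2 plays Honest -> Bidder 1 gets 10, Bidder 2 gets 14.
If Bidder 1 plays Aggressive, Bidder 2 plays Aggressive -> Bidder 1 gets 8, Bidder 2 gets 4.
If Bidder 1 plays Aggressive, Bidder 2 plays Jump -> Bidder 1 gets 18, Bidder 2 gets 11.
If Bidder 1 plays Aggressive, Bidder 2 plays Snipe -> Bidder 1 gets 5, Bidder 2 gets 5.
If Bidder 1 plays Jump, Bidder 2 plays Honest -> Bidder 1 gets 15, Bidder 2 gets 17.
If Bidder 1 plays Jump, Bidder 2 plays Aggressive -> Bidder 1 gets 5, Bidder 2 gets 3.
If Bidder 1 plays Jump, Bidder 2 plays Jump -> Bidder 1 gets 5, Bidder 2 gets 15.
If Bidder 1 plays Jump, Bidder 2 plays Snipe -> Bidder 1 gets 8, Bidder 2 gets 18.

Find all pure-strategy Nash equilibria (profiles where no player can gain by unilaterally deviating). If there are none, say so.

Bidder 1 against Honest: payoffs 4, 12, 10, 15 → best response Jump.
Bidder 1 against Aggressive: payoffs 20, 17, 8, 5 → best response Shade.
Bidder 1 against Jump: payoffs 8, 2, 18, 5 → best response Aggressive.
Bidder 1 against Snipe: payoffs 2, 18, 5, 8 → best response Honest.
Bidder 2 against Shade: payoffs 5, 10, 18, 6 → best response Jump.
Bidder 2 against Honest: payoffs 16, 14, 2, 3 → best response Honest.
Bidder 2 against Aggressive: payoffs 14, 4, 11, 5 → best response Honest.
Bidder 2 against Jump: payoffs 17, 3, 15, 18 → best response Snipe.
No profile is a mutual best response for all players.

none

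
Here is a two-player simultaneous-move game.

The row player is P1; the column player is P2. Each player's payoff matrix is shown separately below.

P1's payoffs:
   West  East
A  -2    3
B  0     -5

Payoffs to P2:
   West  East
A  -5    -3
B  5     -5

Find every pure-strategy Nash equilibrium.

Pure-strategy Nash equilibria: (A, East); (B, West)

(A, West): P1 can switch to B (-2 → 0). Not NE.
(A, East): P1 gets 3, best alternative -5; P2 gets -3, best alternative -5. No profitable deviation — NE.
(B, West): P1 gets 0, best alternative -2; P2 gets 5, best alternative -5. No profitable deviation — NE.
(B, East): P1 can switch to A (-5 → 3). Not NE.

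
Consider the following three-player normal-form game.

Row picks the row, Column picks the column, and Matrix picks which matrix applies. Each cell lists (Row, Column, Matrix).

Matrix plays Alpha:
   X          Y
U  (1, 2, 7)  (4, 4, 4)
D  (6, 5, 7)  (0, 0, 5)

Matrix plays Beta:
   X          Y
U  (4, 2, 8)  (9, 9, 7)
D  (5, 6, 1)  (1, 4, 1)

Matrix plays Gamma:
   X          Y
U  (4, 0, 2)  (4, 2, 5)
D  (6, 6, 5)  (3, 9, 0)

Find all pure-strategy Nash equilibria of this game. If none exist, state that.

(U, X, Alpha): Row can switch to D (1 → 6). Not NE.
(U, X, Beta): Row can switch to D (4 → 5). Not NE.
(U, X, Gamma): Row can switch to D (4 → 6). Not NE.
(U, Y, Alpha): Matrix can switch to Beta (4 → 7). Not NE.
(U, Y, Beta): Row gets 9, best alternative 1; Column gets 9, best alternative 2; Matrix gets 7, best alternative 5. No profitable deviation — NE.
(U, Y, Gamma): Matrix can switch to Beta (5 → 7). Not NE.
(D, X, Alpha): Row gets 6, best alternative 1; Column gets 5, best alternative 0; Matrix gets 7, best alternative 5. No profitable deviation — NE.
(D, X, Beta): Matrix can switch to Alpha (1 → 7). Not NE.
(The remaining 4 profiles each have a profitable deviation by the same check.)

The pure Nash equilibria are (U, Y, Beta); (D, X, Alpha).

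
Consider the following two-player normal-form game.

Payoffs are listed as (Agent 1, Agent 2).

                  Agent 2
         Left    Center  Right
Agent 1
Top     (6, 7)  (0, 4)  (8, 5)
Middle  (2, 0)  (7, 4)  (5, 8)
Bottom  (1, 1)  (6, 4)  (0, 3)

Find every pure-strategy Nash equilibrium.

Check each profile: it is a Nash equilibrium iff no player can strictly gain by switching unilaterally.
(Top, Left): Agent 1 gets 6, best alternative 2; Agent 2 gets 7, best alternative 5. No profitable deviation — NE.
(Top, Center): Agent 1 can switch to Middle (0 → 7). Not NE.
(Top, Right): Agent 2 can switch to Left (5 → 7). Not NE.
(Middle, Left): Agent 1 can switch to Top (2 → 6). Not NE.
(Middle, Center): Agent 2 can switch to Right (4 → 8). Not NE.
(Middle, Right): Agent 1 can switch to Top (5 → 8). Not NE.
(Bottom, Left): Agent 1 can switch to Top (1 → 6). Not NE.
(Bottom, Center): Agent 1 can switch to Middle (6 → 7). Not NE.
(Bottom, Right): Agent 1 can switch to Top (0 → 8). Not NE.

The unique pure-strategy Nash equilibrium is (Top, Left).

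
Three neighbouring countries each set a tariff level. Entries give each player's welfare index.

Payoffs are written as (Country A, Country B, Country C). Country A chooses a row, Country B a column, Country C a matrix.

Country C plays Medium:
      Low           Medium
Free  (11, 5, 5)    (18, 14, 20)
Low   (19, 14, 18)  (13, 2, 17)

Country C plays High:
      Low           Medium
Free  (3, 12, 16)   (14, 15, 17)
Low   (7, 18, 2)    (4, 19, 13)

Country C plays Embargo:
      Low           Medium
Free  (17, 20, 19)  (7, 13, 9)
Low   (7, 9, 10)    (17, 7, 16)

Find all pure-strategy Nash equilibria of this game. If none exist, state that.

(Free, Low, Medium): Country A can switch to Low (11 → 19). Not NE.
(Free, Low, High): Country A can switch to Low (3 → 7). Not NE.
(Free, Low, Embargo): Country A gets 17, best alternative 7; Country B gets 20, best alternative 13; Country C gets 19, best alternative 16. No profitable deviation — NE.
(Free, Medium, Medium): Country A gets 18, best alternative 13; Country B gets 14, best alternative 5; Country C gets 20, best alternative 17. No profitable deviation — NE.
(Free, Medium, High): Country C can switch to Medium (17 → 20). Not NE.
(Free, Medium, Embargo): Country A can switch to Low (7 → 17). Not NE.
(Low, Low, Medium): Country A gets 19, best alternative 11; Country B gets 14, best alternative 2; Country C gets 18, best alternative 10. No profitable deviation — NE.
(Low, Low, High): Country B can switch to Medium (18 → 19). Not NE.
(Low, Low, Embargo): Country A can switch to Free (7 → 17). Not NE.
(Low, Medium, Medium): Country A can switch to Free (13 → 18). Not NE.
(Low, Medium, High): Country A can switch to Free (4 → 14). Not NE.
(Low, Medium, Embargo): Country B can switch to Low (7 → 9). Not NE.

(Free, Low, Embargo) and (Free, Medium, Medium) and (Low, Low, Medium)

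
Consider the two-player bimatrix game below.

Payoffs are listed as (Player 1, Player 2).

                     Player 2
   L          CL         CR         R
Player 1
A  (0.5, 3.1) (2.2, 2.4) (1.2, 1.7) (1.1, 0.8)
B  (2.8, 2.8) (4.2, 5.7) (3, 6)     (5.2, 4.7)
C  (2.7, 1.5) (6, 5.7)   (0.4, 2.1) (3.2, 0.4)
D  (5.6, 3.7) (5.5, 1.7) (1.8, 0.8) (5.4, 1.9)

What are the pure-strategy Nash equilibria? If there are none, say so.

(B, CR), (C, CL), (D, L)

Player 1 against L: payoffs 0.5, 2.8, 2.7, 5.6 → best response D.
Player 1 against CL: payoffs 2.2, 4.2, 6, 5.5 → best response C.
Player 1 against CR: payoffs 1.2, 3, 0.4, 1.8 → best response B.
Player 1 against R: payoffs 1.1, 5.2, 3.2, 5.4 → best response D.
Player 2 against A: payoffs 3.1, 2.4, 1.7, 0.8 → best response L.
Player 2 against B: payoffs 2.8, 5.7, 6, 4.7 → best response CR.
Player 2 against C: payoffs 1.5, 5.7, 2.1, 0.4 → best response CL.
Player 2 against D: payoffs 3.7, 1.7, 0.8, 1.9 → best response L.
Mutual best responses: (B, CR); (C, CL); (D, L).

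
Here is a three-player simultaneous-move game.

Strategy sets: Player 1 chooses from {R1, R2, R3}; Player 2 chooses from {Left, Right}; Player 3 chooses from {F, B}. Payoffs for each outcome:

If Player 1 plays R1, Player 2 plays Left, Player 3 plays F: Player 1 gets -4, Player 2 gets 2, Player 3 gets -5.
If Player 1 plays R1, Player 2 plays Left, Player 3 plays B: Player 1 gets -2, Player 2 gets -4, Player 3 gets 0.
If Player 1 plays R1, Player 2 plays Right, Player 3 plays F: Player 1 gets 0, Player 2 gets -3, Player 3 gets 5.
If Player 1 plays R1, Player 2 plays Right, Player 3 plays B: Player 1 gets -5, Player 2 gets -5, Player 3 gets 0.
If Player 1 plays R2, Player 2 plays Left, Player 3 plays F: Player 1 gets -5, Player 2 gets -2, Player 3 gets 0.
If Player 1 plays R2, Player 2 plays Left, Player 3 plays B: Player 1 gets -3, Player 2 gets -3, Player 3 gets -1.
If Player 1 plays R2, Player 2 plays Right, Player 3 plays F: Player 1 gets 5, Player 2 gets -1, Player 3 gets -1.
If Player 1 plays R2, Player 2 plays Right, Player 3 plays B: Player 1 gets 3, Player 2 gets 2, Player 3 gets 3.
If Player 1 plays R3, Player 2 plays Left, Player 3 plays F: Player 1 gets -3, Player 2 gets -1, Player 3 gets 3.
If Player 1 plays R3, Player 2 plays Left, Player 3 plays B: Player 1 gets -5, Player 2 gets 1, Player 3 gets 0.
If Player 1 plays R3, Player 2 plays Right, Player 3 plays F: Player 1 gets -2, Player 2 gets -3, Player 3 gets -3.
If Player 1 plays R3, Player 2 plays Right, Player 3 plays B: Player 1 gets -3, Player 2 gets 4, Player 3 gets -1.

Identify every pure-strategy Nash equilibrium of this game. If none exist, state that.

(R1, Left, B) and (R2, Right, B) and (R3, Left, F)

Player 1 against (Left, F): payoffs -4, -5, -3 → best response R3.
Player 1 against (Left, B): payoffs -2, -3, -5 → best response R1.
Player 1 against (Right, F): payoffs 0, 5, -2 → best response R2.
Player 1 against (Right, B): payoffs -5, 3, -3 → best response R2.
Player 2 against (R1, F): payoffs 2, -3 → best response Left.
Player 2 against (R1, B): payoffs -4, -5 → best response Left.
Player 2 against (R2, F): payoffs -2, -1 → best response Right.
Player 2 against (R2, B): payoffs -3, 2 → best response Right.
Player 2 against (R3, F): payoffs -1, -3 → best response Left.
Player 2 against (R3, B): payoffs 1, 4 → best response Right.
Player 3 against (R1, Left): payoffs -5, 0 → best response B.
Player 3 against (R1, Right): payoffs 5, 0 → best response F.
Player 3 against (R2, Left): payoffs 0, -1 → best response F.
Player 3 against (R2, Right): payoffs -1, 3 → best response B.
Player 3 against (R3, Left): payoffs 3, 0 → best response F.
Player 3 against (R3, Right): payoffs -3, -1 → best response B.
Mutual best responses: (R1, Left, B); (R2, Right, B); (R3, Left, F).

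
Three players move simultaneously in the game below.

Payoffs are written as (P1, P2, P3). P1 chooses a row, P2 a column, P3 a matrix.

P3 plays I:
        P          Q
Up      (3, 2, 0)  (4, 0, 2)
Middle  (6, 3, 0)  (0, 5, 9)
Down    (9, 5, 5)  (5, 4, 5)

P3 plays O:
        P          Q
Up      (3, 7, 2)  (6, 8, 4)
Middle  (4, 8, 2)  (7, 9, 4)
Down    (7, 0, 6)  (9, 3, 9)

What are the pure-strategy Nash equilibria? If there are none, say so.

(Down, Q, O)

Mark each player's best response to every combination of opponents' strategies; a profile where every player is best-responding is a pure Nash equilibrium.
P1 against (P, I): payoffs 3, 6, 9 → best response Down.
P1 against (P, O): payoffs 3, 4, 7 → best response Down.
P1 against (Q, I): payoffs 4, 0, 5 → best response Down.
P1 against (Q, O): payoffs 6, 7, 9 → best response Down.
P2 against (Up, I): payoffs 2, 0 → best response P.
P2 against (Up, O): payoffs 7, 8 → best response Q.
P2 against (Middle, I): payoffs 3, 5 → best response Q.
P2 against (Middle, O): payoffs 8, 9 → best response Q.
P2 against (Down, I): payoffs 5, 4 → best response P.
P2 against (Down, O): payoffs 0, 3 → best response Q.
P3 against (Up, P): payoffs 0, 2 → best response O.
P3 against (Up, Q): payoffs 2, 4 → best response O.
P3 against (Middle, P): payoffs 0, 2 → best response O.
P3 against (Middle, Q): payoffs 9, 4 → best response I.
P3 against (Down, P): payoffs 5, 6 → best response O.
P3 against (Down, Q): payoffs 5, 9 → best response O.
Mutual best responses: (Down, Q, O).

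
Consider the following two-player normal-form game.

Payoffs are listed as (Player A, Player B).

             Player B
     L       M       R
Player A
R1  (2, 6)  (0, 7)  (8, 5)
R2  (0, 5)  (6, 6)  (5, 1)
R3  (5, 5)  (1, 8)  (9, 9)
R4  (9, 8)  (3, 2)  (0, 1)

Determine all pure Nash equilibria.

The pure Nash equilibria are (R2, M), (R3, R), (R4, L).

(R1, L): Player A can switch to R3 (2 → 5). Not NE.
(R1, M): Player A can switch to R2 (0 → 6). Not NE.
(R1, R): Player A can switch to R3 (8 → 9). Not NE.
(R2, L): Player A can switch to R1 (0 → 2). Not NE.
(R2, M): Player A gets 6, best alternative 3; Player B gets 6, best alternative 5. No profitable deviation — NE.
(R2, R): Player A can switch to R1 (5 → 8). Not NE.
(R3, L): Player A can switch to R4 (5 → 9). Not NE.
(R3, R): Player A gets 9, best alternative 8; Player B gets 9, best alternative 8. No profitable deviation — NE.
(R4, L): Player A gets 9, best alternative 5; Player B gets 8, best alternative 2. No profitable deviation — NE.
(The remaining 3 profiles each have a profitable deviation by the same check.)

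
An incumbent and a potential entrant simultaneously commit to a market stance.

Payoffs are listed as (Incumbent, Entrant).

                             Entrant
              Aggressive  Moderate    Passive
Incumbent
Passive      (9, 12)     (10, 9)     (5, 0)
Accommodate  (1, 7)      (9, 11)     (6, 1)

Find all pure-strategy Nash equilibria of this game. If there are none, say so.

Incumbent against Aggressive: payoffs 9, 1 → best response Passive.
Incumbent against Moderate: payoffs 10, 9 → best response Passive.
Incumbent against Passive: payoffs 5, 6 → best response Accommodate.
Entrant against Passive: payoffs 12, 9, 0 → best response Aggressive.
Entrant against Accommodate: payoffs 7, 11, 1 → best response Moderate.
Mutual best responses: (Passive, Aggressive).

The unique pure-strategy Nash equilibrium is (Passive, Aggressive).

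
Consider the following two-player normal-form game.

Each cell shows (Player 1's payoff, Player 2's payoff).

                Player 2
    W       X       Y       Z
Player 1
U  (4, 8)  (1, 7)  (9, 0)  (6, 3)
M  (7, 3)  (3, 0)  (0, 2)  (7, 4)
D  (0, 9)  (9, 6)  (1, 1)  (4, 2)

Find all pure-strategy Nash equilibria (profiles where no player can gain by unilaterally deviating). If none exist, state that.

Pure NE: (M, Z)

Player 1 against W: payoffs 4, 7, 0 → best response M.
Player 1 against X: payoffs 1, 3, 9 → best response D.
Player 1 against Y: payoffs 9, 0, 1 → best response U.
Player 1 against Z: payoffs 6, 7, 4 → best response M.
Player 2 against U: payoffs 8, 7, 0, 3 → best response W.
Player 2 against M: payoffs 3, 0, 2, 4 → best response Z.
Player 2 against D: payoffs 9, 6, 1, 2 → best response W.
Mutual best responses: (M, Z).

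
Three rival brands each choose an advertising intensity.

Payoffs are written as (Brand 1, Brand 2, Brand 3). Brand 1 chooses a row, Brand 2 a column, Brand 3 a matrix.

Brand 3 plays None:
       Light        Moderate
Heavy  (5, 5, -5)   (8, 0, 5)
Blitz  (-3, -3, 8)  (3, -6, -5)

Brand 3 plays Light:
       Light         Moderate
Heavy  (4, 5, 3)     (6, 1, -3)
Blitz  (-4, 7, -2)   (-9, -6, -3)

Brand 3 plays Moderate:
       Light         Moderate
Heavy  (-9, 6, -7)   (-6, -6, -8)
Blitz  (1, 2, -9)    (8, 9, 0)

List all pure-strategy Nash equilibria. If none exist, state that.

Brand 1 against (Light, None): payoffs 5, -3 → best response Heavy.
Brand 1 against (Light, Light): payoffs 4, -4 → best response Heavy.
Brand 1 against (Light, Moderate): payoffs -9, 1 → best response Blitz.
Brand 1 against (Moderate, None): payoffs 8, 3 → best response Heavy.
Brand 1 against (Moderate, Light): payoffs 6, -9 → best response Heavy.
Brand 1 against (Moderate, Moderate): payoffs -6, 8 → best response Blitz.
Brand 2 against (Heavy, None): payoffs 5, 0 → best response Light.
Brand 2 against (Heavy, Light): payoffs 5, 1 → best response Light.
Brand 2 against (Heavy, Moderate): payoffs 6, -6 → best response Light.
Brand 2 against (Blitz, None): payoffs -3, -6 → best response Light.
Brand 2 against (Blitz, Light): payoffs 7, -6 → best response Light.
Brand 2 against (Blitz, Moderate): payoffs 2, 9 → best response Moderate.
Brand 3 against (Heavy, Light): payoffs -5, 3, -7 → best response Light.
Brand 3 against (Heavy, Moderate): payoffs 5, -3, -8 → best response None.
Brand 3 against (Blitz, Light): payoffs 8, -2, -9 → best response None.
Brand 3 against (Blitz, Moderate): payoffs -5, -3, 0 → best response Moderate.
Mutual best responses: (Heavy, Light, Light); (Blitz, Moderate, Moderate).

(Heavy, Light, Light), (Blitz, Moderate, Moderate)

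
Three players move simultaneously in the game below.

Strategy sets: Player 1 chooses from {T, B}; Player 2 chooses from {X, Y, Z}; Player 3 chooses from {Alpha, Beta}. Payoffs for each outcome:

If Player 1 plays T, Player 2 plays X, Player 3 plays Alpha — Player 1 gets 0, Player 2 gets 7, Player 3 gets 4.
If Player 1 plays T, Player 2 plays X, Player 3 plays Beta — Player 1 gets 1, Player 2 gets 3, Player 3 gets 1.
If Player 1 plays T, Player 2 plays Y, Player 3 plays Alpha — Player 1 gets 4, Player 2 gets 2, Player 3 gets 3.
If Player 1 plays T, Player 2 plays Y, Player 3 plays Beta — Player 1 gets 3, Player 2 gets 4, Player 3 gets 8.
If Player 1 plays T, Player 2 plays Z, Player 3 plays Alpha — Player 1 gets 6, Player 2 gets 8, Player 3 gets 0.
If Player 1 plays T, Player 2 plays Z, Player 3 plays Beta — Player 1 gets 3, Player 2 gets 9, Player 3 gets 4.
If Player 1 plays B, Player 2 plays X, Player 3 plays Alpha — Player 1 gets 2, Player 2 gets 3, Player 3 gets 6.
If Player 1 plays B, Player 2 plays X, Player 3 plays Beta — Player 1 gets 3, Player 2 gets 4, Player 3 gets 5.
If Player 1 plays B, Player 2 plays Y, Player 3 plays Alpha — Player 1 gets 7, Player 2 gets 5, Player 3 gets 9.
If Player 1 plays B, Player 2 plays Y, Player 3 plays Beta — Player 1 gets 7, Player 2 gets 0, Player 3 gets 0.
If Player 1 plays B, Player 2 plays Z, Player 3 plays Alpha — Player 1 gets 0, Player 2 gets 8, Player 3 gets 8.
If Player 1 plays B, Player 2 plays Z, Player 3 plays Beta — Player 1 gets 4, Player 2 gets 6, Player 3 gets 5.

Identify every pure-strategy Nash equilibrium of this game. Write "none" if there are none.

There is no pure-strategy Nash equilibrium.

Check each profile: it is a Nash equilibrium iff no player can strictly gain by switching unilaterally.
(T, X, Alpha): Player 1 can switch to B (0 → 2). Not NE.
(T, X, Beta): Player 1 can switch to B (1 → 3). Not NE.
(T, Y, Alpha): Player 1 can switch to B (4 → 7). Not NE.
(T, Y, Beta): Player 1 can switch to B (3 → 7). Not NE.
(T, Z, Alpha): Player 3 can switch to Beta (0 → 4). Not NE.
(T, Z, Beta): Player 1 can switch to B (3 → 4). Not NE.
(B, X, Alpha): Player 2 can switch to Y (3 → 5). Not NE.
(B, X, Beta): Player 2 can switch to Z (4 → 6). Not NE.
(B, Y, Alpha): Player 2 can switch to Z (5 → 8). Not NE.
(B, Y, Beta): Player 2 can switch to X (0 → 4). Not NE.
(The remaining 2 profiles each have a profitable deviation by the same check.)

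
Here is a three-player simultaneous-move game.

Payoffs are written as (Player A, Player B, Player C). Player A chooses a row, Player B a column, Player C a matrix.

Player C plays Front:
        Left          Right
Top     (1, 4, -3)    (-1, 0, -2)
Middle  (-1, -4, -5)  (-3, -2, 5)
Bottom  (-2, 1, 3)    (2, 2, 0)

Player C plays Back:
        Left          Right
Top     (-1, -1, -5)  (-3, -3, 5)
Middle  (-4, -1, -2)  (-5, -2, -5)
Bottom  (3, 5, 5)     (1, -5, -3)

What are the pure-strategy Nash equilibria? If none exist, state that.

(Top, Left, Front); (Bottom, Left, Back); (Bottom, Right, Front)

Check each profile: it is a Nash equilibrium iff no player can strictly gain by switching unilaterally.
(Top, Left, Front): Player A gets 1, best alternative -1; Player B gets 4, best alternative 0; Player C gets -3, best alternative -5. No profitable deviation — NE.
(Top, Left, Back): Player A can switch to Bottom (-1 → 3). Not NE.
(Top, Right, Front): Player A can switch to Bottom (-1 → 2). Not NE.
(Top, Right, Back): Player A can switch to Bottom (-3 → 1). Not NE.
(Middle, Left, Front): Player A can switch to Top (-1 → 1). Not NE.
(Middle, Left, Back): Player A can switch to Top (-4 → -1). Not NE.
(Middle, Right, Front): Player A can switch to Top (-3 → -1). Not NE.
(Middle, Right, Back): Player A can switch to Top (-5 → -3). Not NE.
(Bottom, Left, Front): Player A can switch to Top (-2 → 1). Not NE.
(Bottom, Left, Back): Player A gets 3, best alternative -1; Player B gets 5, best alternative -5; Player C gets 5, best alternative 3. No profitable deviation — NE.
(Bottom, Right, Front): Player A gets 2, best alternative -1; Player B gets 2, best alternative 1; Player C gets 0, best alternative -3. No profitable deviation — NE.
(Bottom, Right, Back): Player B can switch to Left (-5 → 5). Not NE.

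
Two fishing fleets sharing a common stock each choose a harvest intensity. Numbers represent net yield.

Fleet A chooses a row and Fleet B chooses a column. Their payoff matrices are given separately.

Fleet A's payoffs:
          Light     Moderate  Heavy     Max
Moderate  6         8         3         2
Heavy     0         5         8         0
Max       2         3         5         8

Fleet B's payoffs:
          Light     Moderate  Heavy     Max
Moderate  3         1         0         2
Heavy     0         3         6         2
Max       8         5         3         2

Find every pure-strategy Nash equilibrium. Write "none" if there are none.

Fleet A against Light: payoffs 6, 0, 2 → best response Moderate.
Fleet A against Moderate: payoffs 8, 5, 3 → best response Moderate.
Fleet A against Heavy: payoffs 3, 8, 5 → best response Heavy.
Fleet A against Max: payoffs 2, 0, 8 → best response Max.
Fleet B against Moderate: payoffs 3, 1, 0, 2 → best response Light.
Fleet B against Heavy: payoffs 0, 3, 6, 2 → best response Heavy.
Fleet B against Max: payoffs 8, 5, 3, 2 → best response Light.
Mutual best responses: (Moderate, Light); (Heavy, Heavy).

(Moderate, Light), (Heavy, Heavy)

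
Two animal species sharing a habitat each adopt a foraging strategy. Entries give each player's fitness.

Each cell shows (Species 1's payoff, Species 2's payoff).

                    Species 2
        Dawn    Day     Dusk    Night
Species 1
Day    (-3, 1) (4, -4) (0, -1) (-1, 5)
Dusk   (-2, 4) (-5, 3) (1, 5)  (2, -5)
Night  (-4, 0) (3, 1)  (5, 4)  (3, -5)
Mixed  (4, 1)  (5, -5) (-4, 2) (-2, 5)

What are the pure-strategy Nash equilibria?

Pure NE: (Night, Dusk)

Species 1 against Dawn: payoffs -3, -2, -4, 4 → best response Mixed.
Species 1 against Day: payoffs 4, -5, 3, 5 → best response Mixed.
Species 1 against Dusk: payoffs 0, 1, 5, -4 → best response Night.
Species 1 against Night: payoffs -1, 2, 3, -2 → best response Night.
Species 2 against Day: payoffs 1, -4, -1, 5 → best response Night.
Species 2 against Dusk: payoffs 4, 3, 5, -5 → best response Dusk.
Species 2 against Night: payoffs 0, 1, 4, -5 → best response Dusk.
Species 2 against Mixed: payoffs 1, -5, 2, 5 → best response Night.
Mutual best responses: (Night, Dusk).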